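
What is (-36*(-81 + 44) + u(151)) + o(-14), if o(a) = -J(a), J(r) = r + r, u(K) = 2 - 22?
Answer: 1340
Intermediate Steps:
u(K) = -20
J(r) = 2*r
o(a) = -2*a
(-36*(-81 + 44) + u(151)) + o(-14) = (-36*(-81 + 44) - 20) - 2*(-14) = (-36*(-37) - 20) + 28 = (1332 - 20) + 28 = 1312 + 28 = 1340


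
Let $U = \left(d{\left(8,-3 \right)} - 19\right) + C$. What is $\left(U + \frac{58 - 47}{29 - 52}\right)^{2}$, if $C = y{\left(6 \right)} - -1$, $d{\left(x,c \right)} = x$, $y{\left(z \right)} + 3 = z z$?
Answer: $\frac{268324}{529} \approx 507.23$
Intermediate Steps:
$y{\left(z \right)} = -3 + z^{2}$ ($y{\left(z \right)} = -3 + z z = -3 + z^{2}$)
$C = 34$ ($C = \left(-3 + 6^{2}\right) - -1 = \left(-3 + 36\right) + 1 = 33 + 1 = 34$)
$U = 23$ ($U = \left(8 - 19\right) + 34 = -11 + 34 = 23$)
$\left(U + \frac{58 - 47}{29 - 52}\right)^{2} = \left(23 + \frac{58 - 47}{29 - 52}\right)^{2} = \left(23 + \frac{11}{-23}\right)^{2} = \left(23 + 11 \left(- \frac{1}{23}\right)\right)^{2} = \left(23 - \frac{11}{23}\right)^{2} = \left(\frac{518}{23}\right)^{2} = \frac{268324}{529}$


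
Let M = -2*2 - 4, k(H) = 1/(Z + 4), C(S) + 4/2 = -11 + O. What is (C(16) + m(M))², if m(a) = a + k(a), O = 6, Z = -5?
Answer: 256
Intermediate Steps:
C(S) = -7 (C(S) = -2 + (-11 + 6) = -2 - 5 = -7)
k(H) = -1 (k(H) = 1/(-5 + 4) = 1/(-1) = -1)
M = -8 (M = -4 - 4 = -8)
m(a) = -1 + a (m(a) = a - 1 = -1 + a)
(C(16) + m(M))² = (-7 + (-1 - 8))² = (-7 - 9)² = (-16)² = 256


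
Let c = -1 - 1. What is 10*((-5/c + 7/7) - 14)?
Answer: -105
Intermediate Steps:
c = -2
10*((-5/c + 7/7) - 14) = 10*((-5/(-2) + 7/7) - 14) = 10*((-5*(-½) + 7*(⅐)) - 14) = 10*((5/2 + 1) - 14) = 10*(7/2 - 14) = 10*(-21/2) = -105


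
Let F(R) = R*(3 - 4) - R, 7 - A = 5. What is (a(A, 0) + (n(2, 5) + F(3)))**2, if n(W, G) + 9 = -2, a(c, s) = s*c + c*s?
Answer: 289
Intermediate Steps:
A = 2 (A = 7 - 1*5 = 7 - 5 = 2)
a(c, s) = 2*c*s (a(c, s) = c*s + c*s = 2*c*s)
F(R) = -2*R (F(R) = R*(-1) - R = -R - R = -2*R)
n(W, G) = -11 (n(W, G) = -9 - 2 = -11)
(a(A, 0) + (n(2, 5) + F(3)))**2 = (2*2*0 + (-11 - 2*3))**2 = (0 + (-11 - 6))**2 = (0 - 17)**2 = (-17)**2 = 289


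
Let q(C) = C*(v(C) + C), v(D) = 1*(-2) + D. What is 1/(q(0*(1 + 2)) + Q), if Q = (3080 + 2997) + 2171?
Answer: 1/8248 ≈ 0.00012124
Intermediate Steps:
Q = 8248 (Q = 6077 + 2171 = 8248)
v(D) = -2 + D
q(C) = C*(-2 + 2*C) (q(C) = C*((-2 + C) + C) = C*(-2 + 2*C))
1/(q(0*(1 + 2)) + Q) = 1/(2*(0*(1 + 2))*(-1 + 0*(1 + 2)) + 8248) = 1/(2*(0*3)*(-1 + 0*3) + 8248) = 1/(2*0*(-1 + 0) + 8248) = 1/(2*0*(-1) + 8248) = 1/(0 + 8248) = 1/8248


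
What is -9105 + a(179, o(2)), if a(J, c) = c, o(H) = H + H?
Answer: -9101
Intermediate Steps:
o(H) = 2*H
-9105 + a(179, o(2)) = -9105 + 2*2 = -9105 + 4 = -9101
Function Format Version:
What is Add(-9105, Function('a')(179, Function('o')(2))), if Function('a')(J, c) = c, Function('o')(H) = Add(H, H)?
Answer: -9101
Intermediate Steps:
Function('o')(H) = Mul(2, H)
Add(-9105, Function('a')(179, Function('o')(2))) = Add(-9105, Mul(2, 2)) = Add(-9105, 4) = -9101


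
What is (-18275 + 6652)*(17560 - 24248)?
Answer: 77734624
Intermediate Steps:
(-18275 + 6652)*(17560 - 24248) = -11623*(-6688) = 77734624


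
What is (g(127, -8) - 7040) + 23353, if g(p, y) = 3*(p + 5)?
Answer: 16709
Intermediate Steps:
g(p, y) = 15 + 3*p (g(p, y) = 3*(5 + p) = 15 + 3*p)
(g(127, -8) - 7040) + 23353 = ((15 + 3*127) - 7040) + 23353 = ((15 + 381) - 7040) + 23353 = (396 - 7040) + 23353 = -6644 + 23353 = 16709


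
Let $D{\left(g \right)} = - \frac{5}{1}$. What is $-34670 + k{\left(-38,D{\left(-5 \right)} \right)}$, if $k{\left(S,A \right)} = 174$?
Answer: $-34496$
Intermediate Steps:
$D{\left(g \right)} = -5$ ($D{\left(g \right)} = \left(-5\right) 1 = -5$)
$-34670 + k{\left(-38,D{\left(-5 \right)} \right)} = -34670 + 174 = -34496$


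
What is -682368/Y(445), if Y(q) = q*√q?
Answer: -682368*√445/198025 ≈ -72.691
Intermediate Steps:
Y(q) = q^(3/2)
-682368/Y(445) = -682368*√445/198025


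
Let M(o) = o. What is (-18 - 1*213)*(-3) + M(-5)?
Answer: 688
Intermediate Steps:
(-18 - 1*213)*(-3) + M(-5) = (-18 - 1*213)*(-3) - 5 = (-18 - 213)*(-3) - 5 = -231*(-3) - 5 = 693 - 5 = 688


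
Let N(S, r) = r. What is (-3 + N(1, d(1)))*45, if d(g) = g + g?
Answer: -45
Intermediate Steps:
d(g) = 2*g
(-3 + N(1, d(1)))*45 = (-3 + 2*1)*45 = (-3 + 2)*45 = -1*45 = -45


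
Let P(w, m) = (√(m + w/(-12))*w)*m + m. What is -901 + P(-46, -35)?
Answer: -936 + 805*I*√1122/3 ≈ -936.0 + 8988.2*I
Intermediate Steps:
P(w, m) = m + m*w*√(m - w/12) (P(w, m) = (√(m + w*(-1/12))*w)*m + m = (√(m - w/12)*w)*m + m = (w*√(m - w/12))*m + m = m*w*√(m - w/12) + m = m + m*w*√(m - w/12))
-901 + P(-46, -35) = -901 + (⅙)*(-35)*(6 - 46*√(-3*(-46) + 36*(-35))) = -901 + (⅙)*(-35)*(6 - 46*√(138 - 1260)) = -901 + (⅙)*(-35)*(6 - 46*I*√1122) = -901 + (-35 + 805*I*√1122/3) = -936 + 805*I*√1122/3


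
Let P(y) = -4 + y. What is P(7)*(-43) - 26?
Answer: -155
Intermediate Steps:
P(7)*(-43) - 26 = (-4 + 7)*(-43) - 26 = 3*(-43) - 26 = -129 - 26 = -155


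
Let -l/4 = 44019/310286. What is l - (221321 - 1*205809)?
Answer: -2406666254/155143 ≈ -15513.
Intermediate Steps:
l = -88038/155143 (l = -176076/310286 = -4*44019/310286 = -88038/155143 ≈ -0.56746)
l - (221321 - 1*205809) = -88038/155143 - (221321 - 1*205809) = -88038/155143 - (221321 - 205809) = -88038/155143 - 1*15512 = -88038/155143 - 15512 = -2406666254/155143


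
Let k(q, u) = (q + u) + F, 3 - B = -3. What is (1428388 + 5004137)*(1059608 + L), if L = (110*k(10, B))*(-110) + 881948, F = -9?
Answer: 11944272641400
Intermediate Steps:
B = 6 (B = 3 - 1*(-3) = 3 + 3 = 6)
k(q, u) = -9 + q + u (k(q, u) = (q + u) - 9 = -9 + q + u)
L = 797248 (L = (110*(-9 + 10 + 6))*(-110) + 881948 = (110*7)*(-110) + 881948 = 770*(-110) + 881948 = -84700 + 881948 = 797248)
(1428388 + 5004137)*(1059608 + L) = (1428388 + 5004137)*(1059608 + 797248) = 6432525*1856856 = 11944272641400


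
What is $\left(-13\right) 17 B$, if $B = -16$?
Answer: $3536$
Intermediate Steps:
$\left(-13\right) 17 B = \left(-13\right) 17 \left(-16\right) = \left(-221\right) \left(-16\right) = 3536$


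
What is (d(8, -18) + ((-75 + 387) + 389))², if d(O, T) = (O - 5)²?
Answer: 504100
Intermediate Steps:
d(O, T) = (-5 + O)²
(d(8, -18) + ((-75 + 387) + 389))² = ((-5 + 8)² + ((-75 + 387) + 389))² = (3² + (312 + 389))² = (9 + 701)² = 710² = 504100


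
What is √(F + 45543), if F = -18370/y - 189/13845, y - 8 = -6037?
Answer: 2*√8815045257336118970/27823835 ≈ 213.42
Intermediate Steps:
y = -6029 (y = 8 - 6037 = -6029)
F = 84397723/27823835 (F = -18370/(-6029) - 189/13845 = -18370*(-1/6029) - 189*1/13845 = 18370/6029 - 63/4615 = 84397723/27823835 ≈ 3.0333)
√(F + 45543) = √(84397723/27823835 + 45543) = √(1267265315128/27823835) = 2*√8815045257336118970/27823835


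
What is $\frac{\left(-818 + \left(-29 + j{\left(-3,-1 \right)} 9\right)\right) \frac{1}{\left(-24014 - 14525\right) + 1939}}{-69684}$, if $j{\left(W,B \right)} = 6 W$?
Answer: $- \frac{1009}{2550434400} \approx -3.9562 \cdot 10^{-7}$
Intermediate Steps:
$\frac{\left(-818 + \left(-29 + j{\left(-3,-1 \right)} 9\right)\right) \frac{1}{\left(-24014 - 14525\right) + 1939}}{-69684} = \frac{\left(-818 + \left(-29 + 6 \left(-3\right) 9\right)\right) \frac{1}{\left(-24014 - 14525\right) + 1939}}{-69684} = \frac{-818 - 191}{-38539 + 1939} \left(- \frac{1}{69684}\right) = \frac{-818 - 191}{-36600} \left(- \frac{1}{69684}\right) = \left(-818 - 191\right) \left(- \frac{1}{36600}\right) \left(- \frac{1}{69684}\right) = \left(-1009\right) \left(- \frac{1}{36600}\right) \left(- \frac{1}{69684}\right) = \frac{1009}{36600} \left(- \frac{1}{69684}\right) = - \frac{1009}{2550434400}$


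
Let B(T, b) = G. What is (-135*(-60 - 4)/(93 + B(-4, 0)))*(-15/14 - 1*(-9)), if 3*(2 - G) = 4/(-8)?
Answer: 2877120/3997 ≈ 719.82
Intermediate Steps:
G = 13/6 (G = 2 - 4/(3*(-8)) = 2 - 4*(-1)/(3*8) = 2 - ⅓*(-½) = 2 + ⅙ = 13/6 ≈ 2.1667)
B(T, b) = 13/6
(-135*(-60 - 4)/(93 + B(-4, 0)))*(-15/14 - 1*(-9)) = (-135*(-60 - 4)/(93 + 13/6))*(-15/14 - 1*(-9)) = (-135/((571/6)/(-64)))*(-15*1/14 + 9) = (-135/((571/6)*(-1/64)))*(-15/14 + 9) = -135/(-571/384)*(111/14) = -135*(-384/571)*(111/14) = (51840/571)*(111/14) = 2877120/3997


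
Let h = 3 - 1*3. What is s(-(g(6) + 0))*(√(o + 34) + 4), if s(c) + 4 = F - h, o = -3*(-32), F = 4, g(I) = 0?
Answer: 0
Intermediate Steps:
h = 0 (h = 3 - 3 = 0)
o = 96
s(c) = 0 (s(c) = -4 + (4 - 1*0) = -4 + (4 + 0) = -4 + 4 = 0)
s(-(g(6) + 0))*(√(o + 34) + 4) = 0*(√(96 + 34) + 4) = 0*(√130 + 4) = 0*(4 + √130) = 0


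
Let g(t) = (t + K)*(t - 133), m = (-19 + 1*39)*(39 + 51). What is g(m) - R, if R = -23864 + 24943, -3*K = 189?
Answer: 2894500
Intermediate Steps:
K = -63 (K = -1/3*189 = -63)
m = 1800 (m = (-19 + 39)*90 = 20*90 = 1800)
R = 1079
g(t) = (-133 + t)*(-63 + t) (g(t) = (t - 63)*(t - 133) = (-63 + t)*(-133 + t) = (-133 + t)*(-63 + t))
g(m) - R = (8379 + 1800**2 - 196*1800) - 1*1079 = (8379 + 3240000 - 352800) - 1079 = 2895579 - 1079 = 2894500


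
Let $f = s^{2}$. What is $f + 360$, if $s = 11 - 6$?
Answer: $385$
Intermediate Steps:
$s = 5$
$f = 25$ ($f = 5^{2} = 25$)
$f + 360 = 25 + 360 = 385$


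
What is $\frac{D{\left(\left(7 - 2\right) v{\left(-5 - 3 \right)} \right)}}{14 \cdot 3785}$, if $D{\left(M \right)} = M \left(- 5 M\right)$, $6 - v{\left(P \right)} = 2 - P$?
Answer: $- \frac{200}{5299} \approx -0.037743$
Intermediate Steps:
$v{\left(P \right)} = 4 + P$ ($v{\left(P \right)} = 6 - \left(2 - P\right) = 6 + \left(-2 + P\right) = 4 + P$)
$D{\left(M \right)} = - 5 M^{2}$
$\frac{D{\left(\left(7 - 2\right) v{\left(-5 - 3 \right)} \right)}}{14 \cdot 3785} = \frac{\left(-5\right) \left(\left(7 - 2\right) \left(4 - 8\right)\right)^{2}}{14 \cdot 3785} = \frac{\left(-5\right) \left(5 \left(4 - 8\right)\right)^{2}}{52990} = - 5 \left(5 \left(-4\right)\right)^{2} \cdot \frac{1}{52990} = - 5 \left(-20\right)^{2} \cdot \frac{1}{52990} = \left(-5\right) 400 \cdot \frac{1}{52990} = \left(-2000\right) \frac{1}{52990} = - \frac{200}{5299}$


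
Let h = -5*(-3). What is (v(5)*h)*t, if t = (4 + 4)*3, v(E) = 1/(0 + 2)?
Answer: 180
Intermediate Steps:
v(E) = ½ (v(E) = 1/2 = ½)
t = 24 (t = 8*3 = 24)
h = 15
(v(5)*h)*t = ((½)*15)*24 = (15/2)*24 = 180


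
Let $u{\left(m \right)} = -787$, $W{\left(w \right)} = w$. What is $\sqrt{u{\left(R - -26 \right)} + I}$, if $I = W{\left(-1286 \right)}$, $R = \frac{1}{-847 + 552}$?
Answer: $i \sqrt{2073} \approx 45.53 i$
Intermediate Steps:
$R = - \frac{1}{295}$ ($R = \frac{1}{-295} = - \frac{1}{295} \approx -0.0033898$)
$I = -1286$
$\sqrt{u{\left(R - -26 \right)} + I} = \sqrt{-787 - 1286} = \sqrt{-2073} = i \sqrt{2073}$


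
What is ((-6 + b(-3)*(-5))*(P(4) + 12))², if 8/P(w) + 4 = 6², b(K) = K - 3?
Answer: 86436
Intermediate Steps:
b(K) = -3 + K
P(w) = ¼ (P(w) = 8/(-4 + 6²) = 8/(-4 + 36) = 8/32 = 8*(1/32) = ¼)
((-6 + b(-3)*(-5))*(P(4) + 12))² = ((-6 + (-3 - 3)*(-5))*(¼ + 12))² = ((-6 - 6*(-5))*(49/4))² = ((-6 + 30)*(49/4))² = (24*(49/4))² = 294² = 86436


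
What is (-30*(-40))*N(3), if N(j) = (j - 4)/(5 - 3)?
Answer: -600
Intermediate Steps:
N(j) = -2 + j/2 (N(j) = (-4 + j)/2 = (-4 + j)*(1/2) = -2 + j/2)
(-30*(-40))*N(3) = (-30*(-40))*(-2 + (1/2)*3) = 1200*(-2 + 3/2) = 1200*(-1/2) = -600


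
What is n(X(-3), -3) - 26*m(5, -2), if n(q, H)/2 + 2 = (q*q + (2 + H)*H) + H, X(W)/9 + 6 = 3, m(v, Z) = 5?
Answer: 1324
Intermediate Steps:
X(W) = -27 (X(W) = -54 + 9*3 = -54 + 27 = -27)
n(q, H) = -4 + 2*H + 2*q² + 2*H*(2 + H) (n(q, H) = -4 + 2*((q*q + (2 + H)*H) + H) = -4 + 2*((q² + H*(2 + H)) + H) = -4 + 2*(H + q² + H*(2 + H)) = -4 + (2*H + 2*q² + 2*H*(2 + H)) = -4 + 2*H + 2*q² + 2*H*(2 + H))
n(X(-3), -3) - 26*m(5, -2) = (-4 + 2*(-3)² + 2*(-27)² + 6*(-3)) - 26*5 = (-4 + 2*9 + 2*729 - 18) - 130 = (-4 + 18 + 1458 - 18) - 130 = 1454 - 130 = 1324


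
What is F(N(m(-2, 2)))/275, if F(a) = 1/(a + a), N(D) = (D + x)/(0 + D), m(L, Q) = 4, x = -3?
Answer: 2/275 ≈ 0.0072727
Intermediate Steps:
N(D) = (-3 + D)/D (N(D) = (D - 3)/(0 + D) = (-3 + D)/D)
F(a) = 1/(2*a)
F(N(m(-2, 2)))/275 = (1/(2*(((-3 + 4)/4))))/275 = (1/(2*(((¼)*1))))*(1/275) = (1/(2*(¼)))*(1/275) = ((½)*4)*(1/275) = 2*(1/275) = 2/275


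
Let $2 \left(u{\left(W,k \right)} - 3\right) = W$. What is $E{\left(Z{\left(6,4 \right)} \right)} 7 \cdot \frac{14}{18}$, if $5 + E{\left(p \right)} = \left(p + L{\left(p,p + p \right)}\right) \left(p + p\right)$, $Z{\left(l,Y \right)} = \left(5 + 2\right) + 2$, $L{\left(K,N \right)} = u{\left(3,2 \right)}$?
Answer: $\frac{11662}{9} \approx 1295.8$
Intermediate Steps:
$u{\left(W,k \right)} = 3 + \frac{W}{2}$
$L{\left(K,N \right)} = \frac{9}{2}$ ($L{\left(K,N \right)} = 3 + \frac{1}{2} \cdot 3 = 3 + \frac{3}{2} = \frac{9}{2}$)
$Z{\left(l,Y \right)} = 9$ ($Z{\left(l,Y \right)} = 7 + 2 = 9$)
$E{\left(p \right)} = -5 + 2 p \left(\frac{9}{2} + p\right)$ ($E{\left(p \right)} = -5 + \left(p + \frac{9}{2}\right) \left(p + p\right) = -5 + \left(\frac{9}{2} + p\right) 2 p = -5 + 2 p \left(\frac{9}{2} + p\right)$)
$E{\left(Z{\left(6,4 \right)} \right)} 7 \cdot \frac{14}{18} = \left(-5 + 2 \cdot 9^{2} + 9 \cdot 9\right) 7 \cdot \frac{14}{18} = \left(-5 + 2 \cdot 81 + 81\right) 7 \cdot 14 \cdot \frac{1}{18} = \left(-5 + 162 + 81\right) 7 \cdot \frac{7}{9} = 238 \cdot 7 \cdot \frac{7}{9} = 1666 \cdot \frac{7}{9} = \frac{11662}{9}$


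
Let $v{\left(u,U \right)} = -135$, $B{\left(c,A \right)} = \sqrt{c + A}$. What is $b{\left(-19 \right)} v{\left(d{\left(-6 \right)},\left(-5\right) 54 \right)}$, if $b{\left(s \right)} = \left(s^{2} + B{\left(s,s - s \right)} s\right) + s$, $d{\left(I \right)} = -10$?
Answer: $-46170 + 2565 i \sqrt{19} \approx -46170.0 + 11181.0 i$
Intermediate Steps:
$B{\left(c,A \right)} = \sqrt{A + c}$
$b{\left(s \right)} = s + s^{2} + s^{\frac{3}{2}}$ ($b{\left(s \right)} = \left(s^{2} + \sqrt{\left(s - s\right) + s} s\right) + s = \left(s^{2} + \sqrt{0 + s} s\right) + s = \left(s^{2} + \sqrt{s} s\right) + s = \left(s^{2} + s^{\frac{3}{2}}\right) + s = s + s^{2} + s^{\frac{3}{2}}$)
$b{\left(-19 \right)} v{\left(d{\left(-6 \right)},\left(-5\right) 54 \right)} = - 19 \left(1 - 19 + \sqrt{-19}\right) \left(-135\right) = - 19 \left(1 - 19 + i \sqrt{19}\right) \left(-135\right) = - 19 \left(-18 + i \sqrt{19}\right) \left(-135\right) = \left(342 - 19 i \sqrt{19}\right) \left(-135\right) = -46170 + 2565 i \sqrt{19}$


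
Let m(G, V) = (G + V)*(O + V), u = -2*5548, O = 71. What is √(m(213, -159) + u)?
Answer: 2*I*√3962 ≈ 125.89*I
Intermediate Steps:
u = -11096
m(G, V) = (71 + V)*(G + V) (m(G, V) = (G + V)*(71 + V) = (71 + V)*(G + V))
√(m(213, -159) + u) = √(((-159)² + 71*213 + 71*(-159) + 213*(-159)) - 11096) = √((25281 + 15123 - 11289 - 33867) - 11096) = √(-4752 - 11096) = √(-15848) = 2*I*√3962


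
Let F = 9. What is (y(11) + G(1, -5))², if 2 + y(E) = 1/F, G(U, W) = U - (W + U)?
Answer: 784/81 ≈ 9.6790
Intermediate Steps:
G(U, W) = -W (G(U, W) = U - (U + W) = U + (-U - W) = -W)
y(E) = -17/9 (y(E) = -2 + 1/9 = -2 + ⅑ = -17/9)
(y(11) + G(1, -5))² = (-17/9 - 1*(-5))² = (-17/9 + 5)² = (28/9)² = 784/81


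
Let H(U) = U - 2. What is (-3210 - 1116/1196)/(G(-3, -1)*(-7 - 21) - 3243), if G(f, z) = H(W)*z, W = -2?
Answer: 87279/91195 ≈ 0.95706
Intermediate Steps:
H(U) = -2 + U
G(f, z) = -4*z (G(f, z) = (-2 - 2)*z = -4*z)
(-3210 - 1116/1196)/(G(-3, -1)*(-7 - 21) - 3243) = (-3210 - 1116/1196)/((-4*(-1))*(-7 - 21) - 3243) = (-3210 - 1116*1/1196)/(4*(-28) - 3243) = (-3210 - 279/299)/(-112 - 3243) = -960069/299/(-3355) = -960069/299*(-1/3355) = 87279/91195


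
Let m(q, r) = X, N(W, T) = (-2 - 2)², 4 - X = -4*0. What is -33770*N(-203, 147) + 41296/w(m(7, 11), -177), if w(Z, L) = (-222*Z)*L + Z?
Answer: -732133244/1355 ≈ -5.4032e+5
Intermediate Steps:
X = 4 (X = 4 - (-4)*0 = 4 - 1*0 = 4 + 0 = 4)
N(W, T) = 16 (N(W, T) = (-4)² = 16)
m(q, r) = 4
w(Z, L) = Z - 222*L*Z (w(Z, L) = -222*L*Z + Z = Z - 222*L*Z)
-33770*N(-203, 147) + 41296/w(m(7, 11), -177) = -33770/(1/16) + 41296/((4*(1 - 222*(-177)))) = -33770/1/16 + 41296/((4*(1 + 39294))) = -33770*16 + 41296/((4*39295)) = -540320 + 41296/157180 = -540320 + 41296*(1/157180) = -540320 + 356/1355 = -732133244/1355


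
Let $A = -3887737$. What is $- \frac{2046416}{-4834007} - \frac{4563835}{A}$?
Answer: $\frac{30017537537437}{18793347872159} \approx 1.5972$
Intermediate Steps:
$- \frac{2046416}{-4834007} - \frac{4563835}{A} = - \frac{2046416}{-4834007} - \frac{4563835}{-3887737} = \left(-2046416\right) \left(- \frac{1}{4834007}\right) - - \frac{4563835}{3887737} = \frac{2046416}{4834007} + \frac{4563835}{3887737} = \frac{30017537537437}{18793347872159}$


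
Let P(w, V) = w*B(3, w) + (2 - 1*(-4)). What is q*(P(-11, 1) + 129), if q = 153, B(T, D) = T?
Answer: 15606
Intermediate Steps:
P(w, V) = 6 + 3*w (P(w, V) = w*3 + (2 - 1*(-4)) = 3*w + (2 + 4) = 3*w + 6 = 6 + 3*w)
q*(P(-11, 1) + 129) = 153*((6 + 3*(-11)) + 129) = 153*((6 - 33) + 129) = 153*(-27 + 129) = 153*102 = 15606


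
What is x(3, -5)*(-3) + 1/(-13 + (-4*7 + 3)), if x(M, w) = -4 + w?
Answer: 1025/38 ≈ 26.974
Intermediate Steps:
x(3, -5)*(-3) + 1/(-13 + (-4*7 + 3)) = (-4 - 5)*(-3) + 1/(-13 + (-4*7 + 3)) = -9*(-3) + 1/(-13 + (-28 + 3)) = 27 + 1/(-13 - 25) = 27 + 1/(-38) = 27 - 1/38 = 1025/38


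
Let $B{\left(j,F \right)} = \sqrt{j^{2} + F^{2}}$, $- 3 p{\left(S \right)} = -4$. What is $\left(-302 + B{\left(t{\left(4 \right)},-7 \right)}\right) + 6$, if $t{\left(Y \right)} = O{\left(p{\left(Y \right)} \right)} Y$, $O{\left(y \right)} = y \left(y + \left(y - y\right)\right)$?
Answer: $-296 + \frac{\sqrt{8065}}{9} \approx -286.02$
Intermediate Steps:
$p{\left(S \right)} = \frac{4}{3}$ ($p{\left(S \right)} = \left(- \frac{1}{3}\right) \left(-4\right) = \frac{4}{3}$)
$O{\left(y \right)} = y^{2}$ ($O{\left(y \right)} = y \left(y + 0\right) = y y = y^{2}$)
$t{\left(Y \right)} = \frac{16 Y}{9}$ ($t{\left(Y \right)} = \left(\frac{4}{3}\right)^{2} Y = \frac{16 Y}{9}$)
$B{\left(j,F \right)} = \sqrt{F^{2} + j^{2}}$
$\left(-302 + B{\left(t{\left(4 \right)},-7 \right)}\right) + 6 = \left(-302 + \sqrt{\left(-7\right)^{2} + \left(\frac{16}{9} \cdot 4\right)^{2}}\right) + 6 = \left(-302 + \sqrt{49 + \left(\frac{64}{9}\right)^{2}}\right) + 6 = \left(-302 + \sqrt{49 + \frac{4096}{81}}\right) + 6 = \left(-302 + \sqrt{\frac{8065}{81}}\right) + 6 = \left(-302 + \frac{\sqrt{8065}}{9}\right) + 6 = -296 + \frac{\sqrt{8065}}{9}$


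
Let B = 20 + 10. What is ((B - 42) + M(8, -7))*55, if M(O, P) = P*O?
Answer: -3740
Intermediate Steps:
M(O, P) = O*P
B = 30
((B - 42) + M(8, -7))*55 = ((30 - 42) + 8*(-7))*55 = (-12 - 56)*55 = -68*55 = -3740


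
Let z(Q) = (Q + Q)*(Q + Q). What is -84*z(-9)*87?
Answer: -2367792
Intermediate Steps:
z(Q) = 4*Q**2 (z(Q) = (2*Q)*(2*Q) = 4*Q**2)
-84*z(-9)*87 = -336*(-9)**2*87 = -336*81*87 = -84*324*87 = -27216*87 = -2367792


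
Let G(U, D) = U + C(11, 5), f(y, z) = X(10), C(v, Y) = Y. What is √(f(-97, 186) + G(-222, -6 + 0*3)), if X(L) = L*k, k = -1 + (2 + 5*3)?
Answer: I*√57 ≈ 7.5498*I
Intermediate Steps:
k = 16 (k = -1 + (2 + 15) = -1 + 17 = 16)
X(L) = 16*L (X(L) = L*16 = 16*L)
f(y, z) = 160 (f(y, z) = 16*10 = 160)
G(U, D) = 5 + U (G(U, D) = U + 5 = 5 + U)
√(f(-97, 186) + G(-222, -6 + 0*3)) = √(160 + (5 - 222)) = √(160 - 217) = √(-57) = I*√57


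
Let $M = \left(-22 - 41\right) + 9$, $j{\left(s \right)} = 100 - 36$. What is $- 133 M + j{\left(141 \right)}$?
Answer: $7246$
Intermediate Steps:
$j{\left(s \right)} = 64$ ($j{\left(s \right)} = 100 - 36 = 64$)
$M = -54$ ($M = -63 + 9 = -54$)
$- 133 M + j{\left(141 \right)} = \left(-133\right) \left(-54\right) + 64 = 7182 + 64 = 7246$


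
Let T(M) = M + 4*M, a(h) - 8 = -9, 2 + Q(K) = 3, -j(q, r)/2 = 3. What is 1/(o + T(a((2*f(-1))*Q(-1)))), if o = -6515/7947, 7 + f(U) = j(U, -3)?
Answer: -7947/46250 ≈ -0.17183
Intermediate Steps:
j(q, r) = -6 (j(q, r) = -2*3 = -6)
f(U) = -13 (f(U) = -7 - 6 = -13)
Q(K) = 1 (Q(K) = -2 + 3 = 1)
a(h) = -1 (a(h) = 8 - 9 = -1)
T(M) = 5*M
o = -6515/7947 (o = -6515*1/7947 = -6515/7947 ≈ -0.81981)
1/(o + T(a((2*f(-1))*Q(-1)))) = 1/(-6515/7947 + 5*(-1)) = 1/(-6515/7947 - 5) = 1/(-46250/7947) = -7947/46250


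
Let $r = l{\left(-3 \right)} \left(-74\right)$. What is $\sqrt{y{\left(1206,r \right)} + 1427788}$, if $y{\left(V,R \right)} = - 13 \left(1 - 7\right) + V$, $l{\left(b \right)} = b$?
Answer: $4 \sqrt{89317} \approx 1195.4$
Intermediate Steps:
$r = 222$ ($r = \left(-3\right) \left(-74\right) = 222$)
$y{\left(V,R \right)} = 78 + V$ ($y{\left(V,R \right)} = \left(-13\right) \left(-6\right) + V = 78 + V$)
$\sqrt{y{\left(1206,r \right)} + 1427788} = \sqrt{\left(78 + 1206\right) + 1427788} = \sqrt{1284 + 1427788} = \sqrt{1429072} = 4 \sqrt{89317}$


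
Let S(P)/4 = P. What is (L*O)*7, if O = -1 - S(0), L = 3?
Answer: -21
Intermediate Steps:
S(P) = 4*P
O = -1 (O = -1 - 4*0 = -1 - 1*0 = -1 + 0 = -1)
(L*O)*7 = (3*(-1))*7 = -3*7 = -21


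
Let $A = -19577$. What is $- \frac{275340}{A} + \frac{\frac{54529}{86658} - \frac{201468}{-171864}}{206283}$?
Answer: $\frac{178012361530588945}{12656881810694121} \approx 14.064$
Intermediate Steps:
$- \frac{275340}{A} + \frac{\frac{54529}{86658} - \frac{201468}{-171864}}{206283} = - \frac{275340}{-19577} + \frac{\frac{54529}{86658} - \frac{201468}{-171864}}{206283} = \left(-275340\right) \left(- \frac{1}{19577}\right) + \left(54529 \cdot \frac{1}{86658} - - \frac{16789}{14322}\right) \frac{1}{206283} = \frac{275340}{19577} + \left(\frac{54529}{86658} + \frac{16789}{14322}\right) \frac{1}{206283} = \frac{275340}{19577} + \frac{5646125}{3134131} \cdot \frac{1}{206283} = \frac{275340}{19577} + \frac{5646125}{646517945073} = \frac{178012361530588945}{12656881810694121}$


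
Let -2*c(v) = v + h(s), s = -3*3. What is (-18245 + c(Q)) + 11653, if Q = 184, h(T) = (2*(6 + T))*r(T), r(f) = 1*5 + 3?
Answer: -6660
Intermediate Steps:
r(f) = 8 (r(f) = 5 + 3 = 8)
s = -9
h(T) = 96 + 16*T (h(T) = (2*(6 + T))*8 = (12 + 2*T)*8 = 96 + 16*T)
c(v) = 24 - v/2 (c(v) = -(v + (96 + 16*(-9)))/2 = -(v + (96 - 144))/2 = -(v - 48)/2 = -(-48 + v)/2 = 24 - v/2)
(-18245 + c(Q)) + 11653 = (-18245 + (24 - ½*184)) + 11653 = (-18245 + (24 - 92)) + 11653 = (-18245 - 68) + 11653 = -18313 + 11653 = -6660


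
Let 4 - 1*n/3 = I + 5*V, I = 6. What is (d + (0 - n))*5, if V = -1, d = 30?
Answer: 105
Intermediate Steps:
n = 9 (n = 12 - 3*(6 + 5*(-1)) = 12 - 3*(6 - 5) = 12 - 3*1 = 12 - 3 = 9)
(d + (0 - n))*5 = (30 + (0 - 1*9))*5 = (30 + (0 - 9))*5 = (30 - 9)*5 = 21*5 = 105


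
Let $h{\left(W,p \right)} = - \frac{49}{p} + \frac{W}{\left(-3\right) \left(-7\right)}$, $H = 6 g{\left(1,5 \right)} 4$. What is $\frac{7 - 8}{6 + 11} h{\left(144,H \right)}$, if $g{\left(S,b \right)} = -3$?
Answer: $- \frac{3799}{8568} \approx -0.44339$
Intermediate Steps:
$H = -72$ ($H = 6 \left(-3\right) 4 = \left(-18\right) 4 = -72$)
$h{\left(W,p \right)} = - \frac{49}{p} + \frac{W}{21}$
$\frac{7 - 8}{6 + 11} h{\left(144,H \right)} = \frac{7 - 8}{6 + 11} \left(- \frac{49}{-72} + \frac{1}{21} \cdot 144\right) = - \frac{1}{17} \left(\left(-49\right) \left(- \frac{1}{72}\right) + \frac{48}{7}\right) = \left(-1\right) \frac{1}{17} \left(\frac{49}{72} + \frac{48}{7}\right) = \left(- \frac{1}{17}\right) \frac{3799}{504} = - \frac{3799}{8568}$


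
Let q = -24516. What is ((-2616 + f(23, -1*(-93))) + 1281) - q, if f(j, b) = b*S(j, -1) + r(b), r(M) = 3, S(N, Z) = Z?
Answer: 23091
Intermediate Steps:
f(j, b) = 3 - b (f(j, b) = b*(-1) + 3 = -b + 3 = 3 - b)
((-2616 + f(23, -1*(-93))) + 1281) - q = ((-2616 + (3 - (-1)*(-93))) + 1281) - 1*(-24516) = ((-2616 + (3 - 1*93)) + 1281) + 24516 = ((-2616 + (3 - 93)) + 1281) + 24516 = ((-2616 - 90) + 1281) + 24516 = (-2706 + 1281) + 24516 = -1425 + 24516 = 23091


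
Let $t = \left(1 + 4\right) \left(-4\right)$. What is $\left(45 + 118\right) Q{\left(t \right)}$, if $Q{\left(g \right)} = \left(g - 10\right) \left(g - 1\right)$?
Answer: $102690$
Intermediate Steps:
$t = -20$ ($t = 5 \left(-4\right) = -20$)
$Q{\left(g \right)} = \left(-1 + g\right) \left(-10 + g\right)$ ($Q{\left(g \right)} = \left(-10 + g\right) \left(-1 + g\right) = \left(-1 + g\right) \left(-10 + g\right)$)
$\left(45 + 118\right) Q{\left(t \right)} = \left(45 + 118\right) \left(10 + \left(-20\right)^{2} - -220\right) = 163 \left(10 + 400 + 220\right) = 163 \cdot 630 = 102690$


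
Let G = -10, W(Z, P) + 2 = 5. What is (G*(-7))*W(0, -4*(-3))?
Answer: 210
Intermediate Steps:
W(Z, P) = 3 (W(Z, P) = -2 + 5 = 3)
(G*(-7))*W(0, -4*(-3)) = -10*(-7)*3 = 70*3 = 210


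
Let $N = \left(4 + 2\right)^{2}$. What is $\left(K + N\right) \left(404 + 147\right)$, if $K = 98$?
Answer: $73834$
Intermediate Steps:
$N = 36$ ($N = 6^{2} = 36$)
$\left(K + N\right) \left(404 + 147\right) = \left(98 + 36\right) \left(404 + 147\right) = 134 \cdot 551 = 73834$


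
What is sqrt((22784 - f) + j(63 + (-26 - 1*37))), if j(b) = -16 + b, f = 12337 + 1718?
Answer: sqrt(8713) ≈ 93.344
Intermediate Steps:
f = 14055
sqrt((22784 - f) + j(63 + (-26 - 1*37))) = sqrt((22784 - 1*14055) + (-16 + (63 + (-26 - 1*37)))) = sqrt((22784 - 14055) + (-16 + (63 + (-26 - 37)))) = sqrt(8729 + (-16 + (63 - 63))) = sqrt(8729 + (-16 + 0)) = sqrt(8729 - 16) = sqrt(8713)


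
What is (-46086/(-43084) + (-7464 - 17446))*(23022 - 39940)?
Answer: 4538999389243/10771 ≈ 4.2141e+8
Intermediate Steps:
(-46086/(-43084) + (-7464 - 17446))*(23022 - 39940) = (-46086*(-1/43084) - 24910)*(-16918) = (23043/21542 - 24910)*(-16918) = -536588177/21542*(-16918) = 4538999389243/10771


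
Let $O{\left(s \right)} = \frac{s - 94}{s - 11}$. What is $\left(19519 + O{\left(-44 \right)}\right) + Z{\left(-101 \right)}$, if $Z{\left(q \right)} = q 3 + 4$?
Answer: $\frac{1057238}{55} \approx 19223.0$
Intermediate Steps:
$O{\left(s \right)} = \frac{-94 + s}{-11 + s}$
$Z{\left(q \right)} = 4 + 3 q$ ($Z{\left(q \right)} = 3 q + 4 = 4 + 3 q$)
$\left(19519 + O{\left(-44 \right)}\right) + Z{\left(-101 \right)} = \left(19519 + \frac{-94 - 44}{-11 - 44}\right) + \left(4 + 3 \left(-101\right)\right) = \left(19519 + \frac{1}{-55} \left(-138\right)\right) + \left(4 - 303\right) = \left(19519 - - \frac{138}{55}\right) - 299 = \left(19519 + \frac{138}{55}\right) - 299 = \frac{1073683}{55} - 299 = \frac{1057238}{55}$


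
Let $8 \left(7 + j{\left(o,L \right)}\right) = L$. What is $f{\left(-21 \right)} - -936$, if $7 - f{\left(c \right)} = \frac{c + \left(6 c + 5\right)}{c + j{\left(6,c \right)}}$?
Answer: $\frac{229899}{245} \approx 938.36$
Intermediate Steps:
$j{\left(o,L \right)} = -7 + \frac{L}{8}$
$f{\left(c \right)} = 7 - \frac{5 + 7 c}{-7 + \frac{9 c}{8}}$ ($f{\left(c \right)} = 7 - \frac{c + \left(6 c + 5\right)}{c + \left(-7 + \frac{c}{8}\right)} = 7 - \frac{c + \left(5 + 6 c\right)}{-7 + \frac{9 c}{8}} = 7 - \frac{5 + 7 c}{-7 + \frac{9 c}{8}}$)
$f{\left(-21 \right)} - -936 = \frac{-432 + 7 \left(-21\right)}{-56 + 9 \left(-21\right)} - -936 = \frac{-432 - 147}{-56 - 189} + 936 = \frac{1}{-245} \left(-579\right) + 936 = \left(- \frac{1}{245}\right) \left(-579\right) + 936 = \frac{579}{245} + 936 = \frac{229899}{245}$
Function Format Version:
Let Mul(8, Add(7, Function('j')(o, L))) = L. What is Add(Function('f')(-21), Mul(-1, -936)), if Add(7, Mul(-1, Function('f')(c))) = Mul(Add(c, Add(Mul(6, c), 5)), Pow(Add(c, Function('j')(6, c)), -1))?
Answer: Rational(229899, 245) ≈ 938.36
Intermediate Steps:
Function('j')(o, L) = Add(-7, Mul(Rational(1, 8), L))
Function('f')(c) = Add(7, Mul(-1, Pow(Add(-7, Mul(Rational(9, 8), c)), -1), Add(5, Mul(7, c)))) (Function('f')(c) = Add(7, Mul(-1, Mul(Add(c, Add(Mul(6, c), 5)), Pow(Add(c, Add(-7, Mul(Rational(1, 8), c))), -1)))) = Add(7, Mul(-1, Mul(Add(c, Add(5, Mul(6, c))), Pow(Add(-7, Mul(Rational(9, 8), c)), -1)))) = Add(7, Mul(-1, Mul(Add(5, Mul(7, c)), Pow(Add(-7, Mul(Rational(9, 8), c)), -1)))) = Add(7, Mul(-1, Mul(Pow(Add(-7, Mul(Rational(9, 8), c)), -1), Add(5, Mul(7, c))))) = Add(7, Mul(-1, Pow(Add(-7, Mul(Rational(9, 8), c)), -1), Add(5, Mul(7, c)))))
Add(Function('f')(-21), Mul(-1, -936)) = Add(Mul(Pow(Add(-56, Mul(9, -21)), -1), Add(-432, Mul(7, -21))), Mul(-1, -936)) = Add(Mul(Pow(Add(-56, -189), -1), Add(-432, -147)), 936) = Add(Mul(Pow(-245, -1), -579), 936) = Add(Mul(Rational(-1, 245), -579), 936) = Add(Rational(579, 245), 936) = Rational(229899, 245)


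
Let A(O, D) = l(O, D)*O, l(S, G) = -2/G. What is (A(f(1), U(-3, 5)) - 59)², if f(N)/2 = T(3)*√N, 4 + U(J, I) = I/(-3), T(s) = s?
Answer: 935089/289 ≈ 3235.6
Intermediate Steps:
U(J, I) = -4 - I/3 (U(J, I) = -4 + I/(-3) = -4 + I*(-⅓) = -4 - I/3)
f(N) = 6*√N (f(N) = 2*(3*√N) = 6*√N)
A(O, D) = -2*O/D (A(O, D) = (-2/D)*O = -2*O/D)
(A(f(1), U(-3, 5)) - 59)² = (-2*6*√1/(-4 - ⅓*5) - 59)² = (-2*6*1/(-4 - 5/3) - 59)² = (-2*6/(-17/3) - 59)² = (-2*6*(-3/17) - 59)² = (36/17 - 59)² = (-967/17)² = 935089/289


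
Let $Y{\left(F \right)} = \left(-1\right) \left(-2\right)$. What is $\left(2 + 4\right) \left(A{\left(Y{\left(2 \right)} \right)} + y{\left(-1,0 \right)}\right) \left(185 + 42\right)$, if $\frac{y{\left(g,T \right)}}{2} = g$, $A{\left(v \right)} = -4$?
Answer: $-8172$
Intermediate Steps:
$Y{\left(F \right)} = 2$
$y{\left(g,T \right)} = 2 g$
$\left(2 + 4\right) \left(A{\left(Y{\left(2 \right)} \right)} + y{\left(-1,0 \right)}\right) \left(185 + 42\right) = \left(2 + 4\right) \left(-4 + 2 \left(-1\right)\right) \left(185 + 42\right) = 6 \left(-4 - 2\right) 227 = 6 \left(-6\right) 227 = \left(-36\right) 227 = -8172$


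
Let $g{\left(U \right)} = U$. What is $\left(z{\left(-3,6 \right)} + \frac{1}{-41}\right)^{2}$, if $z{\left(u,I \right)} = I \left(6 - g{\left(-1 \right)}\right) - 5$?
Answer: $\frac{2298256}{1681} \approx 1367.2$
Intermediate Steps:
$z{\left(u,I \right)} = -5 + 7 I$ ($z{\left(u,I \right)} = I \left(6 - -1\right) - 5 = I \left(6 + 1\right) - 5 = I 7 - 5 = 7 I - 5 = -5 + 7 I$)
$\left(z{\left(-3,6 \right)} + \frac{1}{-41}\right)^{2} = \left(\left(-5 + 7 \cdot 6\right) + \frac{1}{-41}\right)^{2} = \left(\left(-5 + 42\right) - \frac{1}{41}\right)^{2} = \left(37 - \frac{1}{41}\right)^{2} = \left(\frac{1516}{41}\right)^{2} = \frac{2298256}{1681}$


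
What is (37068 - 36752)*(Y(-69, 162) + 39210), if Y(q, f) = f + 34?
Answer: 12452296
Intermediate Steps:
Y(q, f) = 34 + f
(37068 - 36752)*(Y(-69, 162) + 39210) = (37068 - 36752)*((34 + 162) + 39210) = 316*(196 + 39210) = 316*39406 = 12452296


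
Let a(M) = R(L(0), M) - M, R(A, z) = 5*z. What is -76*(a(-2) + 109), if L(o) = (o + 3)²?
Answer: -7676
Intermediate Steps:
L(o) = (3 + o)²
a(M) = 4*M (a(M) = 5*M - M = 4*M)
-76*(a(-2) + 109) = -76*(4*(-2) + 109) = -76*(-8 + 109) = -76*101 = -7676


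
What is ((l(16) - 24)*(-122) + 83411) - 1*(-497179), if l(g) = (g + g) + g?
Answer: 577662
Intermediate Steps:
l(g) = 3*g (l(g) = 2*g + g = 3*g)
((l(16) - 24)*(-122) + 83411) - 1*(-497179) = ((3*16 - 24)*(-122) + 83411) - 1*(-497179) = ((48 - 24)*(-122) + 83411) + 497179 = (24*(-122) + 83411) + 497179 = (-2928 + 83411) + 497179 = 80483 + 497179 = 577662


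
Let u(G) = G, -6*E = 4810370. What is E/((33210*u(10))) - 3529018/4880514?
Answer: -508483323283/162081869940 ≈ -3.1372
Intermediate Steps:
E = -2405185/3 (E = -⅙*4810370 = -2405185/3 ≈ -8.0173e+5)
E/((33210*u(10))) - 3529018/4880514 = -2405185/(3*(33210*10)) - 3529018/4880514 = -2405185/3/332100 - 3529018*1/4880514 = -2405185/3*1/332100 - 1764509/2440257 = -481037/199260 - 1764509/2440257 = -508483323283/162081869940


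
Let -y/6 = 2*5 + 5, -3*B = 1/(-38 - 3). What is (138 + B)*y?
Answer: -509250/41 ≈ -12421.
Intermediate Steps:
B = 1/123 (B = -1/(3*(-38 - 3)) = -1/3/(-41) = -1/3*(-1/41) = 1/123 ≈ 0.0081301)
y = -90 (y = -6*(2*5 + 5) = -6*(10 + 5) = -6*15 = -90)
(138 + B)*y = (138 + 1/123)*(-90) = (16975/123)*(-90) = -509250/41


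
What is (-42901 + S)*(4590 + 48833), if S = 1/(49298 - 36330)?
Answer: -29721360741641/12968 ≈ -2.2919e+9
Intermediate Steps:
S = 1/12968 ≈ 7.7113e-5
(-42901 + S)*(4590 + 48833) = (-42901 + 1/12968)*(4590 + 48833) = -556340167/12968*53423 = -29721360741641/12968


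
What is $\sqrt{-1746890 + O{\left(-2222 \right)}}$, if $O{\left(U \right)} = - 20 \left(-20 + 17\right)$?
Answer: $i \sqrt{1746830} \approx 1321.7 i$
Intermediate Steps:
$O{\left(U \right)} = 60$ ($O{\left(U \right)} = \left(-20\right) \left(-3\right) = 60$)
$\sqrt{-1746890 + O{\left(-2222 \right)}} = \sqrt{-1746890 + 60} = \sqrt{-1746830} = i \sqrt{1746830}$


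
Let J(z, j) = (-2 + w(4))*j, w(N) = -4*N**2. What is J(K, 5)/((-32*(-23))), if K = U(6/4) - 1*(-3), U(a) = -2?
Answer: -165/368 ≈ -0.44837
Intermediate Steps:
K = 1 (K = -2 - 1*(-3) = -2 + 3 = 1)
J(z, j) = -66*j (J(z, j) = (-2 - 4*4**2)*j = (-2 - 4*16)*j = (-2 - 64)*j = -66*j)
J(K, 5)/((-32*(-23))) = (-66*5)/((-32*(-23))) = -330/736 = -330*1/736 = -165/368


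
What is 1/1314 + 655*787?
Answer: 677347291/1314 ≈ 5.1549e+5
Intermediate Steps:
1/1314 + 655*787 = 1/1314 + 515485 = 677347291/1314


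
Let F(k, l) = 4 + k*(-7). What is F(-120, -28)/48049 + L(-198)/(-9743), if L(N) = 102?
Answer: 3322094/468141407 ≈ 0.0070964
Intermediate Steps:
F(k, l) = 4 - 7*k
F(-120, -28)/48049 + L(-198)/(-9743) = (4 - 7*(-120))/48049 + 102/(-9743) = (4 + 840)*(1/48049) + 102*(-1/9743) = 844*(1/48049) - 102/9743 = 844/48049 - 102/9743 = 3322094/468141407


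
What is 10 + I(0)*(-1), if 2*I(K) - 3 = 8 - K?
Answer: 9/2 ≈ 4.5000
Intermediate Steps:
I(K) = 11/2 - K/2 (I(K) = 3/2 + (8 - K)/2 = 3/2 + (4 - K/2) = 11/2 - K/2)
10 + I(0)*(-1) = 10 + (11/2 - ½*0)*(-1) = 10 + (11/2 + 0)*(-1) = 10 + (11/2)*(-1) = 10 - 11/2 = 9/2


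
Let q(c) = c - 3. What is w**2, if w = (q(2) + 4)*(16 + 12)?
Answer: 7056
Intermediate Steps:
q(c) = -3 + c
w = 84 (w = ((-3 + 2) + 4)*(16 + 12) = (-1 + 4)*28 = 3*28 = 84)
w**2 = 84**2 = 7056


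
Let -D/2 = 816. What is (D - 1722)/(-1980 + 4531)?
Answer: -3354/2551 ≈ -1.3148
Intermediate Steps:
D = -1632 (D = -2*816 = -1632)
(D - 1722)/(-1980 + 4531) = (-1632 - 1722)/(-1980 + 4531) = -3354/2551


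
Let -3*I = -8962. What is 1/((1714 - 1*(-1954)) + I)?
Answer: 3/19966 ≈ 0.00015026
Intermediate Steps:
I = 8962/3 (I = -⅓*(-8962) = 8962/3 ≈ 2987.3)
1/((1714 - 1*(-1954)) + I) = 1/((1714 - 1*(-1954)) + 8962/3) = 1/((1714 + 1954) + 8962/3) = 1/(3668 + 8962/3) = 1/(19966/3) = 3/19966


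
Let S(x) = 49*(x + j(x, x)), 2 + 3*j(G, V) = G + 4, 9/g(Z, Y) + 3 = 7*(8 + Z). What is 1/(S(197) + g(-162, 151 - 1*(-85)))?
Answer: 3243/41845483 ≈ 7.7499e-5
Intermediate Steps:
g(Z, Y) = 9/(53 + 7*Z) (g(Z, Y) = 9/(-3 + 7*(8 + Z)) = 9/(-3 + (56 + 7*Z)) = 9/(53 + 7*Z))
j(G, V) = ⅔ + G/3 (j(G, V) = -⅔ + (G + 4)/3 = -⅔ + (4 + G)/3 = -⅔ + (4/3 + G/3) = ⅔ + G/3)
S(x) = 98/3 + 196*x/3 (S(x) = 49*(x + (⅔ + x/3)) = 49*(⅔ + 4*x/3) = 98/3 + 196*x/3)
1/(S(197) + g(-162, 151 - 1*(-85))) = 1/((98/3 + (196/3)*197) + 9/(53 + 7*(-162))) = 1/((98/3 + 38612/3) + 9/(53 - 1134)) = 1/(38710/3 + 9/(-1081)) = 1/(38710/3 + 9*(-1/1081)) = 1/(38710/3 - 9/1081) = 1/(41845483/3243) = 3243/41845483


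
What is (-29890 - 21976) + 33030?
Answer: -18836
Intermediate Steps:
(-29890 - 21976) + 33030 = -51866 + 33030 = -18836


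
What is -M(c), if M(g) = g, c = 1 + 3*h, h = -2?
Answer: 5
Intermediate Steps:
c = -5 (c = 1 + 3*(-2) = 1 - 6 = -5)
-M(c) = -1*(-5) = 5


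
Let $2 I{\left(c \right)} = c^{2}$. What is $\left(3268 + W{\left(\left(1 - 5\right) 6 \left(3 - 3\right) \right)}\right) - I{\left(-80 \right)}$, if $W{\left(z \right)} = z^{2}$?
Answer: $68$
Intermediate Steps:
$I{\left(c \right)} = \frac{c^{2}}{2}$
$\left(3268 + W{\left(\left(1 - 5\right) 6 \left(3 - 3\right) \right)}\right) - I{\left(-80 \right)} = \left(3268 + \left(\left(1 - 5\right) 6 \left(3 - 3\right)\right)^{2}\right) - \frac{\left(-80\right)^{2}}{2} = \left(3268 + \left(\left(-4\right) 6 \cdot 0\right)^{2}\right) - \frac{1}{2} \cdot 6400 = \left(3268 + \left(\left(-24\right) 0\right)^{2}\right) - 3200 = \left(3268 + 0^{2}\right) - 3200 = \left(3268 + 0\right) - 3200 = 3268 - 3200 = 68$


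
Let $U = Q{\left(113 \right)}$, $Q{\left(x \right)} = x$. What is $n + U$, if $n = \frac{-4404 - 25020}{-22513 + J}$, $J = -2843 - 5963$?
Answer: $\frac{3568471}{31319} \approx 113.94$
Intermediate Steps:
$J = -8806$ ($J = -2843 - 5963 = -8806$)
$n = \frac{29424}{31319}$ ($n = \frac{-4404 - 25020}{-22513 - 8806} = - \frac{29424}{-31319} = \left(-29424\right) \left(- \frac{1}{31319}\right) = \frac{29424}{31319} \approx 0.93949$)
$U = 113$
$n + U = \frac{29424}{31319} + 113 = \frac{3568471}{31319}$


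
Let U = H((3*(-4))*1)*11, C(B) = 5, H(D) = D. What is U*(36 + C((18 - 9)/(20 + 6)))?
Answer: -5412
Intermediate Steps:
U = -132 (U = ((3*(-4))*1)*11 = -12*1*11 = -12*11 = -132)
U*(36 + C((18 - 9)/(20 + 6))) = -132*(36 + 5) = -132*41 = -5412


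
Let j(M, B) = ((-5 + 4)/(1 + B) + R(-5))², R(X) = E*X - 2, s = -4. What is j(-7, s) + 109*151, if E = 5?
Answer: 154531/9 ≈ 17170.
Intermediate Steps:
R(X) = -2 + 5*X (R(X) = 5*X - 2 = -2 + 5*X)
j(M, B) = (-27 - 1/(1 + B))² (j(M, B) = ((-5 + 4)/(1 + B) + (-2 + 5*(-5)))² = (-1/(1 + B) + (-2 - 25))² = (-1/(1 + B) - 27)² = (-27 - 1/(1 + B))²)
j(-7, s) + 109*151 = (28 + 27*(-4))²/(1 - 4)² + 109*151 = (28 - 108)²/(-3)² + 16459 = (⅑)*(-80)² + 16459 = (⅑)*6400 + 16459 = 6400/9 + 16459 = 154531/9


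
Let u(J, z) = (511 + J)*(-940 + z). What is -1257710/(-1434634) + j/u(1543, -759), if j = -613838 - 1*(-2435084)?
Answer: 444066751924/1251627065741 ≈ 0.35479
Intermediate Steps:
j = 1821246 (j = -613838 + 2435084 = 1821246)
u(J, z) = (-940 + z)*(511 + J)
-1257710/(-1434634) + j/u(1543, -759) = -1257710/(-1434634) + 1821246/(-480340 - 940*1543 + 511*(-759) + 1543*(-759)) = -1257710*(-1/1434634) + 1821246/(-480340 - 1450420 - 387849 - 1171137) = 628855/717317 + 1821246/(-3489746) = 628855/717317 + 1821246*(-1/3489746) = 628855/717317 - 910623/1744873 = 444066751924/1251627065741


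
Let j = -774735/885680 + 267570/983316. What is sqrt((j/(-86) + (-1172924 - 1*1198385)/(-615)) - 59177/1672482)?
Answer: sqrt(11035570246295482441261400435538094348070910)/53498606621195499960 ≈ 62.095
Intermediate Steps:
j = -8747132061/14515055248 (j = -774735*1/885680 + 267570*(1/983316) = -154947/177136 + 44595/163886 = -8747132061/14515055248 ≈ -0.60262)
sqrt((j/(-86) + (-1172924 - 1*1198385)/(-615)) - 59177/1672482) = sqrt((-8747132061/14515055248/(-86) + (-1172924 - 1*1198385)/(-615)) - 59177/1672482) = sqrt((-8747132061/14515055248*(-1/86) + (-1172924 - 1198385)*(-1/615)) - 59177*1/1672482) = sqrt((8747132061/1248294751328 - 2371309*(-1/615)) - 59177/1672482) = sqrt((8747132061/1248294751328 + 2371309/615) - 59177/1672482) = sqrt(2960097957963065867/767701272066720 - 59177/1672482) = sqrt(825110853778634539180409/213994426484781999840) = sqrt(11035570246295482441261400435538094348070910)/53498606621195499960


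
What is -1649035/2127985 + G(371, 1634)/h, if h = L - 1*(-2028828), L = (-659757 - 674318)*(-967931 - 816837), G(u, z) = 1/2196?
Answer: -28269931511388355279/36480723700383414576 ≈ -0.77493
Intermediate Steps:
G(u, z) = 1/2196
L = 2381014369600 (L = -1334075*(-1784768) = 2381014369600)
h = 2381016398428 (h = 2381014369600 - 1*(-2028828) = 2381014369600 + 2028828 = 2381016398428)
-1649035/2127985 + G(371, 1634)/h = -1649035/2127985 + (1/2196)/2381016398428 = -1649035*1/2127985 + (1/2196)*(1/2381016398428) = -329807/425597 + 1/5228712010947888 = -28269931511388355279/36480723700383414576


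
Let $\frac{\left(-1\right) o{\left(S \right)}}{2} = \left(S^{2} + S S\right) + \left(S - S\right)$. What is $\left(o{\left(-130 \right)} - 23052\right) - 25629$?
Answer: $-116281$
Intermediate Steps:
$o{\left(S \right)} = - 4 S^{2}$ ($o{\left(S \right)} = - 2 \left(\left(S^{2} + S S\right) + \left(S - S\right)\right) = - 2 \left(\left(S^{2} + S^{2}\right) + 0\right) = - 2 \left(2 S^{2} + 0\right) = - 2 \cdot 2 S^{2} = - 4 S^{2}$)
$\left(o{\left(-130 \right)} - 23052\right) - 25629 = \left(- 4 \left(-130\right)^{2} - 23052\right) - 25629 = \left(\left(-4\right) 16900 - 23052\right) - 25629 = \left(-67600 - 23052\right) - 25629 = -90652 - 25629 = -116281$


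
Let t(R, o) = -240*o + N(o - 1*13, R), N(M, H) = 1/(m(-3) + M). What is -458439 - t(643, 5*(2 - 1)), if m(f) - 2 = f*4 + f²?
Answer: -4115150/9 ≈ -4.5724e+5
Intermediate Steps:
m(f) = 2 + f² + 4*f (m(f) = 2 + (f*4 + f²) = 2 + (4*f + f²) = 2 + (f² + 4*f) = 2 + f² + 4*f)
N(M, H) = 1/(-1 + M) (N(M, H) = 1/((2 + (-3)² + 4*(-3)) + M) = 1/((2 + 9 - 12) + M) = 1/(-1 + M))
t(R, o) = 1/(-14 + o) - 240*o (t(R, o) = -240*o + 1/(-1 + (o - 1*13)) = -240*o + 1/(-1 + (o - 13)) = -240*o + 1/(-1 + (-13 + o)) = -240*o + 1/(-14 + o) = 1/(-14 + o) - 240*o)
-458439 - t(643, 5*(2 - 1)) = -458439 - (1 - 240*5*(2 - 1)*(-14 + 5*(2 - 1)))/(-14 + 5*(2 - 1)) = -458439 - (1 - 240*5*1*(-14 + 5*1))/(-14 + 5*1) = -458439 - (1 - 240*5*(-14 + 5))/(-14 + 5) = -458439 - (1 - 240*5*(-9))/(-9) = -458439 - (-1)*(1 + 10800)/9 = -458439 - (-1)*10801/9 = -458439 - 1*(-10801/9) = -458439 + 10801/9 = -4115150/9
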